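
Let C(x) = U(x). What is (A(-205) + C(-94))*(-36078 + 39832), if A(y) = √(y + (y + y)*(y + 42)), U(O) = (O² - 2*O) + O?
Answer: 33523220 + 18770*√2665 ≈ 3.4492e+7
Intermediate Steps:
U(O) = O² - O
C(x) = x*(-1 + x)
A(y) = √(y + 2*y*(42 + y)) (A(y) = √(y + (2*y)*(42 + y)) = √(y + 2*y*(42 + y)))
(A(-205) + C(-94))*(-36078 + 39832) = (√(-205*(85 + 2*(-205))) - 94*(-1 - 94))*(-36078 + 39832) = (√(-205*(85 - 410)) - 94*(-95))*3754 = (√(-205*(-325)) + 8930)*3754 = (√66625 + 8930)*3754 = (5*√2665 + 8930)*3754 = (8930 + 5*√2665)*3754 = 33523220 + 18770*√2665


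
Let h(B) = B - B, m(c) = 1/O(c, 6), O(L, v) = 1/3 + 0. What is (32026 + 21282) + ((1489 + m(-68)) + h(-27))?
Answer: 54800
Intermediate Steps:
O(L, v) = 1/3 (O(L, v) = 1/3 + 0 = 1/3)
m(c) = 3 (m(c) = 1/(1/3) = 3)
h(B) = 0
(32026 + 21282) + ((1489 + m(-68)) + h(-27)) = (32026 + 21282) + ((1489 + 3) + 0) = 53308 + (1492 + 0) = 53308 + 1492 = 54800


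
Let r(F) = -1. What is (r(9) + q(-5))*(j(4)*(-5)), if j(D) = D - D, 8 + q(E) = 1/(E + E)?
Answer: 0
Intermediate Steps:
q(E) = -8 + 1/(2*E) (q(E) = -8 + 1/(E + E) = -8 + 1/(2*E))
j(D) = 0
(r(9) + q(-5))*(j(4)*(-5)) = (-1 + (-8 + (½)/(-5)))*(0*(-5)) = (-1 + (-8 + (½)*(-⅕)))*0 = (-1 + (-8 - ⅒))*0 = (-1 - 81/10)*0 = -91/10*0 = 0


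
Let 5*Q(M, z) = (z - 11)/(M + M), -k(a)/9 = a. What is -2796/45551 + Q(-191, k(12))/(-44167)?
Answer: -235873100689/3842635442470 ≈ -0.061383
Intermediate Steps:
k(a) = -9*a
Q(M, z) = (-11 + z)/(10*M) (Q(M, z) = ((z - 11)/(M + M))/5 = ((-11 + z)/((2*M)))/5 = ((-11 + z)*(1/(2*M)))/5 = ((-11 + z)/(2*M))/5 = (-11 + z)/(10*M))
-2796/45551 + Q(-191, k(12))/(-44167) = -2796/45551 + ((1/10)*(-11 - 9*12)/(-191))/(-44167) = -2796*1/45551 + ((1/10)*(-1/191)*(-11 - 108))*(-1/44167) = -2796/45551 + ((1/10)*(-1/191)*(-119))*(-1/44167) = -2796/45551 + (119/1910)*(-1/44167) = -2796/45551 - 119/84358970 = -235873100689/3842635442470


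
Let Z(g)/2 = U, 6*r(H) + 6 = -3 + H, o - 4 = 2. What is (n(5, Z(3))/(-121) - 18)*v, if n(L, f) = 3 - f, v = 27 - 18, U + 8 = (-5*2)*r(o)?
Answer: -19683/121 ≈ -162.67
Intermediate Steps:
o = 6 (o = 4 + 2 = 6)
r(H) = -3/2 + H/6 (r(H) = -1 + (-3 + H)/6 = -1 + (-1/2 + H/6) = -3/2 + H/6)
U = -3 (U = -8 + (-5*2)*(-3/2 + (1/6)*6) = -8 - 10*(-3/2 + 1) = -8 - 10*(-1/2) = -8 + 5 = -3)
Z(g) = -6 (Z(g) = 2*(-3) = -6)
v = 9
(n(5, Z(3))/(-121) - 18)*v = ((3 - 1*(-6))/(-121) - 18)*9 = ((3 + 6)*(-1/121) - 18)*9 = (9*(-1/121) - 18)*9 = (-9/121 - 18)*9 = -2187/121*9 = -19683/121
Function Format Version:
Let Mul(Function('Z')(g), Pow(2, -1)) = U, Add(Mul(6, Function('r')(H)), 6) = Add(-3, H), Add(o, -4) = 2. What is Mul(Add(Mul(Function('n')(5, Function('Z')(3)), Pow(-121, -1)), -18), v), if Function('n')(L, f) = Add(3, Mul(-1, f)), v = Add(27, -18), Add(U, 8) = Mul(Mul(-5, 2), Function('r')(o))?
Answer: Rational(-19683, 121) ≈ -162.67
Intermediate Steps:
o = 6 (o = Add(4, 2) = 6)
Function('r')(H) = Add(Rational(-3, 2), Mul(Rational(1, 6), H)) (Function('r')(H) = Add(-1, Mul(Rational(1, 6), Add(-3, H))) = Add(-1, Add(Rational(-1, 2), Mul(Rational(1, 6), H))) = Add(Rational(-3, 2), Mul(Rational(1, 6), H)))
U = -3 (U = Add(-8, Mul(Mul(-5, 2), Add(Rational(-3, 2), Mul(Rational(1, 6), 6)))) = Add(-8, Mul(-10, Add(Rational(-3, 2), 1))) = Add(-8, Mul(-10, Rational(-1, 2))) = Add(-8, 5) = -3)
Function('Z')(g) = -6 (Function('Z')(g) = Mul(2, -3) = -6)
v = 9
Mul(Add(Mul(Function('n')(5, Function('Z')(3)), Pow(-121, -1)), -18), v) = Mul(Add(Mul(Add(3, Mul(-1, -6)), Pow(-121, -1)), -18), 9) = Mul(Add(Mul(Add(3, 6), Rational(-1, 121)), -18), 9) = Mul(Add(Mul(9, Rational(-1, 121)), -18), 9) = Mul(Add(Rational(-9, 121), -18), 9) = Mul(Rational(-2187, 121), 9) = Rational(-19683, 121)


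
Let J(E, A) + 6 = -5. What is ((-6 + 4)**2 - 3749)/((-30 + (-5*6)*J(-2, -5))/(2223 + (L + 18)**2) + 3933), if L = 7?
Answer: -380920/400053 ≈ -0.95217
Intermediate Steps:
J(E, A) = -11 (J(E, A) = -6 - 5 = -11)
((-6 + 4)**2 - 3749)/((-30 + (-5*6)*J(-2, -5))/(2223 + (L + 18)**2) + 3933) = ((-6 + 4)**2 - 3749)/((-30 - 5*6*(-11))/(2223 + (7 + 18)**2) + 3933) = ((-2)**2 - 3749)/((-30 - 30*(-11))/(2223 + 25**2) + 3933) = (4 - 3749)/((-30 + 330)/(2223 + 625) + 3933) = -3745/(300/2848 + 3933) = -3745/(300*(1/2848) + 3933) = -3745/(75/712 + 3933) = -3745/2800371/712 = -3745*712/2800371 = -380920/400053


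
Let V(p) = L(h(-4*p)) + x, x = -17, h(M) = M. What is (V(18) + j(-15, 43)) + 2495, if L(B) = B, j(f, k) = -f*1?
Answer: 2421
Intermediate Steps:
j(f, k) = -f
V(p) = -17 - 4*p (V(p) = -4*p - 17 = -17 - 4*p)
(V(18) + j(-15, 43)) + 2495 = ((-17 - 4*18) - 1*(-15)) + 2495 = ((-17 - 72) + 15) + 2495 = (-89 + 15) + 2495 = -74 + 2495 = 2421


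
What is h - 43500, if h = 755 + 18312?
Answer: -24433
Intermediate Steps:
h = 19067
h - 43500 = 19067 - 43500 = -24433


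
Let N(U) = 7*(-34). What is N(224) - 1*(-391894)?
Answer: 391656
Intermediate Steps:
N(U) = -238
N(224) - 1*(-391894) = -238 - 1*(-391894) = -238 + 391894 = 391656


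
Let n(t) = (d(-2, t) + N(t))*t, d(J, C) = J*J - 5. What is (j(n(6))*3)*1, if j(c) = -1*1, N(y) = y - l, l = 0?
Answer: -3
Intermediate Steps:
d(J, C) = -5 + J² (d(J, C) = J² - 5 = -5 + J²)
N(y) = y (N(y) = y - 1*0 = y + 0 = y)
n(t) = t*(-1 + t) (n(t) = ((-5 + (-2)²) + t)*t = ((-5 + 4) + t)*t = (-1 + t)*t = t*(-1 + t))
j(c) = -1
(j(n(6))*3)*1 = -1*3*1 = -3*1 = -3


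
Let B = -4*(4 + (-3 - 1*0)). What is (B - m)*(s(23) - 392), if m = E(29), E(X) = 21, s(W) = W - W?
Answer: 9800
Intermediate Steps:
s(W) = 0
B = -4 (B = -4*(4 + (-3 + 0)) = -4*(4 - 3) = -4*1 = -4)
m = 21
(B - m)*(s(23) - 392) = (-4 - 1*21)*(0 - 392) = (-4 - 21)*(-392) = -25*(-392) = 9800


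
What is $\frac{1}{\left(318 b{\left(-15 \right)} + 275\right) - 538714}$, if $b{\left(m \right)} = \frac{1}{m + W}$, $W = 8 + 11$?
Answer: $- \frac{2}{1076719} \approx -1.8575 \cdot 10^{-6}$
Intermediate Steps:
$W = 19$
$b{\left(m \right)} = \frac{1}{19 + m}$ ($b{\left(m \right)} = \frac{1}{m + 19} = \frac{1}{19 + m}$)
$\frac{1}{\left(318 b{\left(-15 \right)} + 275\right) - 538714} = \frac{1}{\left(\frac{318}{19 - 15} + 275\right) - 538714} = \frac{1}{\left(\frac{318}{4} + 275\right) - 538714} = \frac{1}{\left(318 \cdot \frac{1}{4} + 275\right) - 538714} = \frac{1}{\left(\frac{159}{2} + 275\right) - 538714} = \frac{1}{\frac{709}{2} - 538714} = \frac{1}{- \frac{1076719}{2}} = - \frac{2}{1076719}$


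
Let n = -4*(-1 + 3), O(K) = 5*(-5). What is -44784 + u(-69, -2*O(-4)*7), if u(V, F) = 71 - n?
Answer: -44705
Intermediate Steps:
O(K) = -25
n = -8 (n = -4*2 = -8)
u(V, F) = 79 (u(V, F) = 71 - 1*(-8) = 71 + 8 = 79)
-44784 + u(-69, -2*O(-4)*7) = -44784 + 79 = -44705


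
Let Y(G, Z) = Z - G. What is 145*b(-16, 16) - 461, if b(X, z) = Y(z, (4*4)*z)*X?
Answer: -557261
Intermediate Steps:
b(X, z) = 15*X*z (b(X, z) = ((4*4)*z - z)*X = (16*z - z)*X = (15*z)*X = 15*X*z)
145*b(-16, 16) - 461 = 145*(15*(-16)*16) - 461 = 145*(-3840) - 461 = -556800 - 461 = -557261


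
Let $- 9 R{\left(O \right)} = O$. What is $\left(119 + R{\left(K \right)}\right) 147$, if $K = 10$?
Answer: $\frac{51989}{3} \approx 17330.0$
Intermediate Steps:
$R{\left(O \right)} = - \frac{O}{9}$
$\left(119 + R{\left(K \right)}\right) 147 = \left(119 - \frac{10}{9}\right) 147 = \frac{1061}{9} \cdot 147 = \frac{51989}{3}$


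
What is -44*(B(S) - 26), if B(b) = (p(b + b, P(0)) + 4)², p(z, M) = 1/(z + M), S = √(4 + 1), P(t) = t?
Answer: 2189/5 - 176*√5/5 ≈ 359.09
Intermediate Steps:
S = √5 ≈ 2.2361
p(z, M) = 1/(M + z)
B(b) = (4 + 1/(2*b))² (B(b) = (1/(0 + (b + b)) + 4)² = (1/(0 + 2*b) + 4)² = (1/(2*b) + 4)² = (4 + 1/(2*b))²)
-44*(B(S) - 26) = -44*((1 + 8*√5)²/(4*(√5)²) - 26) = -44*((¼)*(⅕)*(1 + 8*√5)² - 26) = -44*((1 + 8*√5)²/20 - 26) = -44*(-26 + (1 + 8*√5)²/20) = -(-1144 + 11*(1 + 8*√5)²/5) = 1144 - 11*(1 + 8*√5)²/5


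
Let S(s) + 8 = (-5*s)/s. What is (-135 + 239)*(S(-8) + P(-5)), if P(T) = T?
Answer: -1872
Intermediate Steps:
S(s) = -13 (S(s) = -8 + (-5*s)/s = -8 - 5 = -13)
(-135 + 239)*(S(-8) + P(-5)) = (-135 + 239)*(-13 - 5) = 104*(-18) = -1872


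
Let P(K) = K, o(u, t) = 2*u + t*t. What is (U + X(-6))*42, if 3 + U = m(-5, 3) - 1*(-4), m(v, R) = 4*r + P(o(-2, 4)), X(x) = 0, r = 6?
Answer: 1554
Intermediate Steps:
o(u, t) = t² + 2*u (o(u, t) = 2*u + t² = t² + 2*u)
m(v, R) = 36 (m(v, R) = 4*6 + (4² + 2*(-2)) = 24 + (16 - 4) = 24 + 12 = 36)
U = 37 (U = -3 + (36 - 1*(-4)) = -3 + (36 + 4) = -3 + 40 = 37)
(U + X(-6))*42 = (37 + 0)*42 = 37*42 = 1554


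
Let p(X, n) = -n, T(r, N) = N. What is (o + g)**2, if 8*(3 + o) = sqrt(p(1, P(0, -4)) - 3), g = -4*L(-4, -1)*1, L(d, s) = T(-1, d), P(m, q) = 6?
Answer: 10807/64 + 39*I/4 ≈ 168.86 + 9.75*I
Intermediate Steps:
L(d, s) = d
g = 16 (g = -4*(-4)*1 = 16*1 = 16)
o = -3 + 3*I/8 (o = -3 + sqrt(-1*6 - 3)/8 = -3 + sqrt(-6 - 3)/8 = -3 + sqrt(-9)/8 = -3 + (3*I)/8 = -3 + 3*I/8 ≈ -3.0 + 0.375*I)
(o + g)**2 = ((-3 + 3*I/8) + 16)**2 = (13 + 3*I/8)**2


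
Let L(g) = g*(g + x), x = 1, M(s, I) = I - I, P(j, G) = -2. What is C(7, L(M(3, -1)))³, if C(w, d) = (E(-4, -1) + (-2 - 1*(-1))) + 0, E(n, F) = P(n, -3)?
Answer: -27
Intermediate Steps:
M(s, I) = 0
E(n, F) = -2
L(g) = g*(1 + g) (L(g) = g*(g + 1) = g*(1 + g))
C(w, d) = -3 (C(w, d) = (-2 + (-2 - 1*(-1))) + 0 = (-2 + (-2 + 1)) + 0 = (-2 - 1) + 0 = -3 + 0 = -3)
C(7, L(M(3, -1)))³ = (-3)³ = -27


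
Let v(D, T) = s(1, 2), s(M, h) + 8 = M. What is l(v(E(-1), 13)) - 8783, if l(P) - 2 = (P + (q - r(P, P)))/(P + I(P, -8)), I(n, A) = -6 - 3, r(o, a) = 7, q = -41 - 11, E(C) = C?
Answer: -70215/8 ≈ -8776.9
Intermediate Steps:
s(M, h) = -8 + M
v(D, T) = -7 (v(D, T) = -8 + 1 = -7)
q = -52
I(n, A) = -9
l(P) = 2 + (-59 + P)/(-9 + P) (l(P) = 2 + (P + (-52 - 1*7))/(P - 9) = 2 + (P + (-52 - 7))/(-9 + P) = 2 + (P - 59)/(-9 + P) = 2 + (-59 + P)/(-9 + P))
l(v(E(-1), 13)) - 8783 = (-77 + 3*(-7))/(-9 - 7) - 8783 = (-77 - 21)/(-16) - 8783 = -1/16*(-98) - 8783 = 49/8 - 8783 = -70215/8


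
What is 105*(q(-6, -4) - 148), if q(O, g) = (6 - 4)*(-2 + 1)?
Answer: -15750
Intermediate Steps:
q(O, g) = -2 (q(O, g) = 2*(-1) = -2)
105*(q(-6, -4) - 148) = 105*(-2 - 148) = 105*(-150) = -15750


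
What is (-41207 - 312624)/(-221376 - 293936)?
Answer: 353831/515312 ≈ 0.68663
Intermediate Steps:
(-41207 - 312624)/(-221376 - 293936) = -353831/(-515312) = -353831*(-1/515312) = 353831/515312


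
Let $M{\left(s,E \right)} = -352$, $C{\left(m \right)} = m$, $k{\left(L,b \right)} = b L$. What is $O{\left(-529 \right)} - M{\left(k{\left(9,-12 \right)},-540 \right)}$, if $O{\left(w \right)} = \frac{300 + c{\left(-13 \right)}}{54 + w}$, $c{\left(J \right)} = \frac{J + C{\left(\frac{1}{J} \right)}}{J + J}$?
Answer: $\frac{5641203}{16055} \approx 351.37$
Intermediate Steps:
$k{\left(L,b \right)} = L b$
$c{\left(J \right)} = \frac{J + \frac{1}{J}}{2 J}$ ($c{\left(J \right)} = \frac{J + \frac{1}{J}}{J + J} = \frac{J + \frac{1}{J}}{2 J}$)
$O{\left(w \right)} = \frac{50785}{169 \left(54 + w\right)}$ ($O{\left(w \right)} = \frac{300 + \frac{1 + \left(-13\right)^{2}}{2 \cdot 169}}{54 + w} = \frac{300 + \frac{1}{2} \cdot \frac{1}{169} \left(1 + 169\right)}{54 + w} = \frac{300 + \frac{1}{2} \cdot \frac{1}{169} \cdot 170}{54 + w} = \frac{300 + \frac{85}{169}}{54 + w} = \frac{50785}{169 \left(54 + w\right)}$)
$O{\left(-529 \right)} - M{\left(k{\left(9,-12 \right)},-540 \right)} = \frac{50785}{169 \left(54 - 529\right)} - -352 = \frac{50785}{169 \left(-475\right)} + 352 = \frac{50785}{169} \left(- \frac{1}{475}\right) + 352 = - \frac{10157}{16055} + 352 = \frac{5641203}{16055}$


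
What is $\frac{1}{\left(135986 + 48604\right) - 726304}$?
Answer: $- \frac{1}{541714} \approx -1.846 \cdot 10^{-6}$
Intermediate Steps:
$\frac{1}{\left(135986 + 48604\right) - 726304} = \frac{1}{184590 - 726304} = \frac{1}{-541714} = - \frac{1}{541714}$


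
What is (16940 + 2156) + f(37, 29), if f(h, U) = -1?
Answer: 19095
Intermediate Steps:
(16940 + 2156) + f(37, 29) = (16940 + 2156) - 1 = 19096 - 1 = 19095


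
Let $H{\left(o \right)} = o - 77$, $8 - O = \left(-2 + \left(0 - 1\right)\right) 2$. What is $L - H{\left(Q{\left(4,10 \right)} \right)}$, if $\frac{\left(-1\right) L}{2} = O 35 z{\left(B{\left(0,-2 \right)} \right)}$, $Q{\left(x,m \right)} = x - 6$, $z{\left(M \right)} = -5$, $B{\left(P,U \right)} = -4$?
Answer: $4979$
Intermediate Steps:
$O = 14$ ($O = 8 - \left(-2 + \left(0 - 1\right)\right) 2 = 8 - \left(-2 - 1\right) 2 = 8 - \left(-3\right) 2 = 8 - -6 = 8 + 6 = 14$)
$Q{\left(x,m \right)} = -6 + x$
$H{\left(o \right)} = -77 + o$
$L = 4900$ ($L = - 2 \cdot 14 \cdot 35 \left(-5\right) = - 2 \cdot 490 \left(-5\right) = \left(-2\right) \left(-2450\right) = 4900$)
$L - H{\left(Q{\left(4,10 \right)} \right)} = 4900 - \left(-77 + \left(-6 + 4\right)\right) = 4900 - \left(-77 - 2\right) = 4900 - -79 = 4900 + 79 = 4979$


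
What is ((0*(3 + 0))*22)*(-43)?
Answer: 0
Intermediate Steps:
((0*(3 + 0))*22)*(-43) = ((0*3)*22)*(-43) = (0*22)*(-43) = 0*(-43) = 0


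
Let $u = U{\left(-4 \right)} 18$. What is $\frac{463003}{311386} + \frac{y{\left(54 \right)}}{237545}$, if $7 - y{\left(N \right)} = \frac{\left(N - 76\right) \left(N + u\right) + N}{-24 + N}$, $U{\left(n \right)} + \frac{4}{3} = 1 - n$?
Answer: $\frac{550065344051}{369840936850} \approx 1.4873$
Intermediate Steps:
$U{\left(n \right)} = - \frac{1}{3} - n$ ($U{\left(n \right)} = - \frac{4}{3} - \left(-1 + n\right) = - \frac{1}{3} - n$)
$u = 66$ ($u = \left(- \frac{1}{3} - -4\right) 18 = \left(- \frac{1}{3} + 4\right) 18 = \frac{11}{3} \cdot 18 = 66$)
$y{\left(N \right)} = 7 - \frac{N + \left(-76 + N\right) \left(66 + N\right)}{-24 + N}$ ($y{\left(N \right)} = 7 - \frac{\left(N - 76\right) \left(N + 66\right) + N}{-24 + N} = 7 - \frac{\left(-76 + N\right) \left(66 + N\right) + N}{-24 + N} = 7 - \frac{N + \left(-76 + N\right) \left(66 + N\right)}{-24 + N}$)
$\frac{463003}{311386} + \frac{y{\left(54 \right)}}{237545} = \frac{463003}{311386} + \frac{\frac{1}{-24 + 54} \left(4848 - 54^{2} + 16 \cdot 54\right)}{237545} = 463003 \cdot \frac{1}{311386} + \frac{4848 - 2916 + 864}{30} \cdot \frac{1}{237545} = \frac{463003}{311386} + \frac{4848 - 2916 + 864}{30} \cdot \frac{1}{237545} = \frac{463003}{311386} + \frac{1}{30} \cdot 2796 \cdot \frac{1}{237545} = \frac{463003}{311386} + \frac{466}{5} \cdot \frac{1}{237545} = \frac{463003}{311386} + \frac{466}{1187725} = \frac{550065344051}{369840936850}$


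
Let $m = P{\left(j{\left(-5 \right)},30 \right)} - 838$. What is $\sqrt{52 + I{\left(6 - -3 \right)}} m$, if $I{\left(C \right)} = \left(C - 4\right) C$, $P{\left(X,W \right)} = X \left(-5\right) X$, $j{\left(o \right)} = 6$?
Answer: $- 1018 \sqrt{97} \approx -10026.0$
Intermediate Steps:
$P{\left(X,W \right)} = - 5 X^{2}$ ($P{\left(X,W \right)} = - 5 X X = - 5 X^{2}$)
$I{\left(C \right)} = C \left(-4 + C\right)$ ($I{\left(C \right)} = \left(-4 + C\right) C = C \left(-4 + C\right)$)
$m = -1018$ ($m = - 5 \cdot 6^{2} - 838 = \left(-5\right) 36 - 838 = -180 - 838 = -1018$)
$\sqrt{52 + I{\left(6 - -3 \right)}} m = \sqrt{52 + \left(6 - -3\right) \left(-4 + \left(6 - -3\right)\right)} \left(-1018\right) = \sqrt{52 + \left(6 + 3\right) \left(-4 + \left(6 + 3\right)\right)} \left(-1018\right) = \sqrt{52 + 9 \left(-4 + 9\right)} \left(-1018\right) = \sqrt{52 + 9 \cdot 5} \left(-1018\right) = \sqrt{52 + 45} \left(-1018\right) = \sqrt{97} \left(-1018\right) = - 1018 \sqrt{97}$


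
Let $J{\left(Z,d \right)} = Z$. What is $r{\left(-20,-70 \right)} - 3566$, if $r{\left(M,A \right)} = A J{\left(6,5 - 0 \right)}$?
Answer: $-3986$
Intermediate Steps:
$r{\left(M,A \right)} = 6 A$ ($r{\left(M,A \right)} = A 6 = 6 A$)
$r{\left(-20,-70 \right)} - 3566 = 6 \left(-70\right) - 3566 = -420 - 3566 = -3986$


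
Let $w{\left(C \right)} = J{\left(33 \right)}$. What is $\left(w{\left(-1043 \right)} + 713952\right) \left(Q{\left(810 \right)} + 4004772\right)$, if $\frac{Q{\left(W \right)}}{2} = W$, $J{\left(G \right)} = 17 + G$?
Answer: $2860571900784$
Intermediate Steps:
$Q{\left(W \right)} = 2 W$
$w{\left(C \right)} = 50$ ($w{\left(C \right)} = 17 + 33 = 50$)
$\left(w{\left(-1043 \right)} + 713952\right) \left(Q{\left(810 \right)} + 4004772\right) = \left(50 + 713952\right) \left(2 \cdot 810 + 4004772\right) = 714002 \left(1620 + 4004772\right) = 714002 \cdot 4006392 = 2860571900784$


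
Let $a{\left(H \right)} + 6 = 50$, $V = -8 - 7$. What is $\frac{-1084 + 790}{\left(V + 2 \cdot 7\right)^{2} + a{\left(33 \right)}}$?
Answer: $- \frac{98}{15} \approx -6.5333$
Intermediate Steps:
$V = -15$ ($V = -8 - 7 = -15$)
$a{\left(H \right)} = 44$ ($a{\left(H \right)} = -6 + 50 = 44$)
$\frac{-1084 + 790}{\left(V + 2 \cdot 7\right)^{2} + a{\left(33 \right)}} = \frac{-1084 + 790}{\left(-15 + 2 \cdot 7\right)^{2} + 44} = - \frac{294}{\left(-15 + 14\right)^{2} + 44} = - \frac{294}{\left(-1\right)^{2} + 44} = - \frac{294}{1 + 44} = - \frac{294}{45} = \left(-294\right) \frac{1}{45} = - \frac{98}{15}$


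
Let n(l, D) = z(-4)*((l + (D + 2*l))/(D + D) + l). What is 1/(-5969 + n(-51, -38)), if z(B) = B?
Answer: -19/109726 ≈ -0.00017316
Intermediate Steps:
n(l, D) = -4*l - 2*(D + 3*l)/D (n(l, D) = -4*((l + (D + 2*l))/(D + D) + l) = -4*((D + 3*l)/((2*D)) + l) = -4*((D + 3*l)*(1/(2*D)) + l) = -4*((D + 3*l)/(2*D) + l) = -4*(l + (D + 3*l)/(2*D)) = -4*l - 2*(D + 3*l)/D)
1/(-5969 + n(-51, -38)) = 1/(-5969 + (-2 - 4*(-51) - 6*(-51)/(-38))) = 1/(-5969 + (-2 + 204 - 6*(-51)*(-1/38))) = 1/(-5969 + (-2 + 204 - 153/19)) = 1/(-5969 + 3685/19) = 1/(-109726/19) = -19/109726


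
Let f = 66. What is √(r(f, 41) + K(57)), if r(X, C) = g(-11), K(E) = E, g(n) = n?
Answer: √46 ≈ 6.7823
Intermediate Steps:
r(X, C) = -11
√(r(f, 41) + K(57)) = √(-11 + 57) = √46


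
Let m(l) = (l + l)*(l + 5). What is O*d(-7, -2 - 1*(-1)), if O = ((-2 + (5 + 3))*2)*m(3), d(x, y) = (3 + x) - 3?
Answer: -4032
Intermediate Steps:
d(x, y) = x
m(l) = 2*l*(5 + l) (m(l) = (2*l)*(5 + l) = 2*l*(5 + l))
O = 576 (O = ((-2 + (5 + 3))*2)*(2*3*(5 + 3)) = ((-2 + 8)*2)*(2*3*8) = (6*2)*48 = 12*48 = 576)
O*d(-7, -2 - 1*(-1)) = 576*(-7) = -4032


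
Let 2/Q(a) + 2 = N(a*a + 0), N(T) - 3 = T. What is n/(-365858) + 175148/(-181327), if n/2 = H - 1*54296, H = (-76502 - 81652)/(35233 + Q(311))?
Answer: -18907790082594007281/28259204846415131131 ≈ -0.66908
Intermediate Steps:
N(T) = 3 + T
Q(a) = 2/(1 + a**2) (Q(a) = 2/(-2 + (3 + (a*a + 0))) = 2/(-2 + (3 + (a**2 + 0))) = 2/(-2 + (3 + a**2)) = 2/(1 + a**2))
H = -3824242797/851951557 (H = (-76502 - 81652)/(35233 + 2/(1 + 311**2)) = -158154/(35233 + 2/(1 + 96721)) = -158154/(35233 + 2/96722) = -158154/(35233 + 2*(1/96722)) = -158154/(35233 + 1/48361) = -158154/1703903114/48361 = -158154*48361/1703903114 = -3824242797/851951557 ≈ -4.4888)
n = -92522771963338/851951557 (n = 2*(-3824242797/851951557 - 1*54296) = 2*(-3824242797/851951557 - 54296) = 2*(-46261385981669/851951557) = -92522771963338/851951557 ≈ -1.0860e+5)
n/(-365858) + 175148/(-181327) = -92522771963338/851951557/(-365858) + 175148/(-181327) = -92522771963338/851951557*(-1/365858) + 175148*(-1/181327) = 46261385981669/155846646370453 - 175148/181327 = -18907790082594007281/28259204846415131131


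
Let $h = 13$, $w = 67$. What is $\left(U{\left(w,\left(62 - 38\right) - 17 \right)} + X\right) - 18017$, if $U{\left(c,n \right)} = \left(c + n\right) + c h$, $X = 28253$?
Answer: $11181$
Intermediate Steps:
$U{\left(c,n \right)} = n + 14 c$ ($U{\left(c,n \right)} = \left(c + n\right) + c 13 = \left(c + n\right) + 13 c = n + 14 c$)
$\left(U{\left(w,\left(62 - 38\right) - 17 \right)} + X\right) - 18017 = \left(\left(\left(\left(62 - 38\right) - 17\right) + 14 \cdot 67\right) + 28253\right) - 18017 = \left(\left(\left(24 - 17\right) + 938\right) + 28253\right) - 18017 = \left(\left(7 + 938\right) + 28253\right) - 18017 = \left(945 + 28253\right) - 18017 = 29198 - 18017 = 11181$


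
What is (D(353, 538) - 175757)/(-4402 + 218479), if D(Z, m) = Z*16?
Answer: -56703/71359 ≈ -0.79462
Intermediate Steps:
D(Z, m) = 16*Z
(D(353, 538) - 175757)/(-4402 + 218479) = (16*353 - 175757)/(-4402 + 218479) = (5648 - 175757)/214077 = -170109*1/214077 = -56703/71359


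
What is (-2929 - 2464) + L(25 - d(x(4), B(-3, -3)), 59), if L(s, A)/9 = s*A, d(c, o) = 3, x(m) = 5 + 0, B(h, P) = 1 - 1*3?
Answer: 6289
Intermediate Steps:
B(h, P) = -2 (B(h, P) = 1 - 3 = -2)
x(m) = 5
L(s, A) = 9*A*s (L(s, A) = 9*(s*A) = 9*(A*s) = 9*A*s)
(-2929 - 2464) + L(25 - d(x(4), B(-3, -3)), 59) = (-2929 - 2464) + 9*59*(25 - 1*3) = -5393 + 9*59*(25 - 3) = -5393 + 9*59*22 = -5393 + 11682 = 6289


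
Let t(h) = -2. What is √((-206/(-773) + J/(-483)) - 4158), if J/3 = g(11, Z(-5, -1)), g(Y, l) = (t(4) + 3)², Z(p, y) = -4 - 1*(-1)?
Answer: I*√64397356204993/124453 ≈ 64.481*I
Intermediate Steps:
Z(p, y) = -3 (Z(p, y) = -4 + 1 = -3)
g(Y, l) = 1 (g(Y, l) = (-2 + 3)² = 1² = 1)
J = 3 (J = 3*1 = 3)
√((-206/(-773) + J/(-483)) - 4158) = √((-206/(-773) + 3/(-483)) - 4158) = √((-206*(-1/773) + 3*(-1/483)) - 4158) = √((206/773 - 1/161) - 4158) = √(32393/124453 - 4158) = √(-517443181/124453) = I*√64397356204993/124453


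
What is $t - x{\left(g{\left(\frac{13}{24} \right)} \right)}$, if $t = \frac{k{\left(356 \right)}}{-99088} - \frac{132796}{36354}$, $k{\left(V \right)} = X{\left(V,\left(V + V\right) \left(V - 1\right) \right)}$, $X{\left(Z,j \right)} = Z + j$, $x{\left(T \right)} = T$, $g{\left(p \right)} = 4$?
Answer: $- \frac{4596156215}{450280644} \approx -10.207$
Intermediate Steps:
$k{\left(V \right)} = V + 2 V \left(-1 + V\right)$ ($k{\left(V \right)} = V + \left(V + V\right) \left(V - 1\right) = V + 2 V \left(-1 + V\right)$)
$t = - \frac{2795033639}{450280644}$ ($t = \frac{356 \left(-1 + 2 \cdot 356\right)}{-99088} - \frac{132796}{36354} = 356 \left(-1 + 712\right) \left(- \frac{1}{99088}\right) - \frac{66398}{18177} = 356 \cdot 711 \left(- \frac{1}{99088}\right) - \frac{66398}{18177} = 253116 \left(- \frac{1}{99088}\right) - \frac{66398}{18177} = - \frac{63279}{24772} - \frac{66398}{18177} = - \frac{2795033639}{450280644} \approx -6.2073$)
$t - x{\left(g{\left(\frac{13}{24} \right)} \right)} = - \frac{2795033639}{450280644} - 4 = - \frac{4596156215}{450280644}$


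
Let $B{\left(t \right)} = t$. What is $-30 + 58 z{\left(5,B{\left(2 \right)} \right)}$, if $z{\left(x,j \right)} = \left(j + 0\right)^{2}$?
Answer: $202$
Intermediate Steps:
$z{\left(x,j \right)} = j^{2}$
$-30 + 58 z{\left(5,B{\left(2 \right)} \right)} = -30 + 58 \cdot 2^{2} = -30 + 58 \cdot 4 = -30 + 232 = 202$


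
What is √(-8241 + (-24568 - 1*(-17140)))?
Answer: 3*I*√1741 ≈ 125.18*I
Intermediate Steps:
√(-8241 + (-24568 - 1*(-17140))) = √(-8241 + (-24568 + 17140)) = √(-8241 - 7428) = √(-15669) = 3*I*√1741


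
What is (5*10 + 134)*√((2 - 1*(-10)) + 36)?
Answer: 736*√3 ≈ 1274.8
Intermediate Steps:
(5*10 + 134)*√((2 - 1*(-10)) + 36) = (50 + 134)*√((2 + 10) + 36) = 184*√(12 + 36) = 184*√48 = 184*(4*√3) = 736*√3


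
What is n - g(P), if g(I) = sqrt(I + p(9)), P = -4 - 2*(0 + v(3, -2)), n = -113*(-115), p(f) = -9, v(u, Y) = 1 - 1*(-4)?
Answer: 12995 - I*sqrt(23) ≈ 12995.0 - 4.7958*I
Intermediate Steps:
v(u, Y) = 5 (v(u, Y) = 1 + 4 = 5)
n = 12995
P = -14 (P = -4 - 2*(0 + 5) = -4 - 2*5 = -4 - 10 = -14)
g(I) = sqrt(-9 + I) (g(I) = sqrt(I - 9) = sqrt(-9 + I))
n - g(P) = 12995 - sqrt(-9 - 14) = 12995 - sqrt(-23) = 12995 - I*sqrt(23)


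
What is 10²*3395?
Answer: 339500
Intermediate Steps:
10²*3395 = 100*3395 = 339500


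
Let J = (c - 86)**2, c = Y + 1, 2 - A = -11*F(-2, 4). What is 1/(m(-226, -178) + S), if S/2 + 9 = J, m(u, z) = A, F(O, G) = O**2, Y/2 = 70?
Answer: 1/6078 ≈ 0.00016453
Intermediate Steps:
Y = 140 (Y = 2*70 = 140)
A = 46 (A = 2 - (-11)*(-2)**2 = 2 - (-11)*4 = 2 - 1*(-44) = 2 + 44 = 46)
c = 141 (c = 140 + 1 = 141)
m(u, z) = 46
J = 3025 (J = (141 - 86)**2 = 55**2 = 3025)
S = 6032 (S = -18 + 2*3025 = -18 + 6050 = 6032)
1/(m(-226, -178) + S) = 1/(46 + 6032) = 1/6078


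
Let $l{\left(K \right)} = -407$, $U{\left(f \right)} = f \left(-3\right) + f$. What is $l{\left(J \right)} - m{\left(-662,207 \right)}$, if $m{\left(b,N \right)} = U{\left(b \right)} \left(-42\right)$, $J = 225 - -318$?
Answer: $55201$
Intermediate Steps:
$U{\left(f \right)} = - 2 f$ ($U{\left(f \right)} = - 3 f + f = - 2 f$)
$J = 543$ ($J = 225 + 318 = 543$)
$m{\left(b,N \right)} = 84 b$ ($m{\left(b,N \right)} = - 2 b \left(-42\right) = 84 b$)
$l{\left(J \right)} - m{\left(-662,207 \right)} = -407 - 84 \left(-662\right) = -407 - -55608 = -407 + 55608 = 55201$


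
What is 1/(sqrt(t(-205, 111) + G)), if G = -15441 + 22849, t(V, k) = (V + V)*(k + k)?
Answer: -I*sqrt(20903)/41806 ≈ -0.0034583*I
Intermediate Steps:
t(V, k) = 4*V*k (t(V, k) = (2*V)*(2*k) = 4*V*k)
G = 7408
1/(sqrt(t(-205, 111) + G)) = 1/(sqrt(4*(-205)*111 + 7408)) = 1/(sqrt(-91020 + 7408)) = 1/(sqrt(-83612)) = 1/(2*I*sqrt(20903)) = -I*sqrt(20903)/41806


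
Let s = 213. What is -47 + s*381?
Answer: 81106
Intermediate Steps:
-47 + s*381 = -47 + 213*381 = -47 + 81153 = 81106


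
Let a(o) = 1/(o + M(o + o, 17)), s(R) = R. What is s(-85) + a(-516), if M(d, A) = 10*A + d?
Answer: -117131/1378 ≈ -85.001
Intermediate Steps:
M(d, A) = d + 10*A
a(o) = 1/(170 + 3*o) (a(o) = 1/(o + ((o + o) + 10*17)) = 1/(o + (2*o + 170)) = 1/(o + (170 + 2*o)) = 1/(170 + 3*o))
s(-85) + a(-516) = -85 + 1/(170 + 3*(-516)) = -85 + 1/(170 - 1548) = -85 + 1/(-1378) = -85 - 1/1378 = -117131/1378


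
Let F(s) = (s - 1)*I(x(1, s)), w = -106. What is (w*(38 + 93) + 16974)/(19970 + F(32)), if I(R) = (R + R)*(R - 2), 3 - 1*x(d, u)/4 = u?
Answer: 1544/434313 ≈ 0.0035550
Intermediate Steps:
x(d, u) = 12 - 4*u
I(R) = 2*R*(-2 + R) (I(R) = (2*R)*(-2 + R) = 2*R*(-2 + R))
F(s) = 2*(-1 + s)*(10 - 4*s)*(12 - 4*s) (F(s) = (s - 1)*(2*(12 - 4*s)*(-2 + (12 - 4*s))) = (-1 + s)*(2*(12 - 4*s)*(10 - 4*s)) = (-1 + s)*(2*(10 - 4*s)*(12 - 4*s)) = 2*(-1 + s)*(10 - 4*s)*(12 - 4*s))
(w*(38 + 93) + 16974)/(19970 + F(32)) = (-106*(38 + 93) + 16974)/(19970 + 16*(-1 + 32)*(-5 + 2*32)*(-3 + 32)) = (-106*131 + 16974)/(19970 + 16*31*(-5 + 64)*29) = (-13886 + 16974)/(19970 + 16*31*59*29) = 3088/(19970 + 848656) = 3088/868626 = 3088*(1/868626) = 1544/434313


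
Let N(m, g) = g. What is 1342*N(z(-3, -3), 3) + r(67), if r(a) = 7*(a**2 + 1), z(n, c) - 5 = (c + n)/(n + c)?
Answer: 35456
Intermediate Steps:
z(n, c) = 6 (z(n, c) = 5 + (c + n)/(n + c) = 5 + (c + n)/(c + n) = 5 + 1 = 6)
r(a) = 7 + 7*a**2 (r(a) = 7*(1 + a**2) = 7 + 7*a**2)
1342*N(z(-3, -3), 3) + r(67) = 1342*3 + (7 + 7*67**2) = 4026 + (7 + 7*4489) = 4026 + (7 + 31423) = 4026 + 31430 = 35456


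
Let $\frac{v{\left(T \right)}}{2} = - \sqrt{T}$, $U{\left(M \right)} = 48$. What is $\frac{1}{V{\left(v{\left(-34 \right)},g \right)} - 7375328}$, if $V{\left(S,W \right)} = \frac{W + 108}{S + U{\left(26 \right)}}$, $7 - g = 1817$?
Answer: $- \frac{4498970504}{33181533763748585} + \frac{851 i \sqrt{34}}{33181533763748585} \approx -1.3559 \cdot 10^{-7} + 1.4955 \cdot 10^{-13} i$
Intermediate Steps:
$g = -1810$ ($g = 7 - 1817 = -1810$)
$v{\left(T \right)} = - 2 \sqrt{T}$ ($v{\left(T \right)} = 2 \left(- \sqrt{T}\right) = - 2 \sqrt{T}$)
$V{\left(S,W \right)} = \frac{108 + W}{48 + S}$ ($V{\left(S,W \right)} = \frac{W + 108}{S + 48} = \frac{108 + W}{48 + S}$)
$\frac{1}{V{\left(v{\left(-34 \right)},g \right)} - 7375328} = \frac{1}{\frac{108 - 1810}{48 - 2 \sqrt{-34}} - 7375328} = \frac{1}{\frac{1}{48 - 2 i \sqrt{34}} \left(-1702\right) - 7375328} = \frac{1}{- \frac{1702}{48 - 2 i \sqrt{34}} - 7375328} = \frac{1}{-7375328 - \frac{1702}{48 - 2 i \sqrt{34}}}$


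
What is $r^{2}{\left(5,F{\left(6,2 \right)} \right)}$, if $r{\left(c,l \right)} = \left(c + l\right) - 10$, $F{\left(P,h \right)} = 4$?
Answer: $1$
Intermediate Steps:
$r{\left(c,l \right)} = -10 + c + l$
$r^{2}{\left(5,F{\left(6,2 \right)} \right)} = \left(-10 + 5 + 4\right)^{2} = \left(-1\right)^{2} = 1$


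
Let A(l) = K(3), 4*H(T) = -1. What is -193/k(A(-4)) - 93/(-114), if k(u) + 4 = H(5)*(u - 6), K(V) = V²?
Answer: 1575/38 ≈ 41.447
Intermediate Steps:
H(T) = -¼ (H(T) = (¼)*(-1) = -¼)
A(l) = 9 (A(l) = 3² = 9)
k(u) = -5/2 - u/4 (k(u) = -4 - (u - 6)/4 = -4 - (-6 + u)/4 = -4 + (3/2 - u/4) = -5/2 - u/4)
-193/k(A(-4)) - 93/(-114) = -193/(-5/2 - ¼*9) - 93/(-114) = -193/(-5/2 - 9/4) - 93*(-1/114) = -193/(-19/4) + 31/38 = -193*(-4/19) + 31/38 = 772/19 + 31/38 = 1575/38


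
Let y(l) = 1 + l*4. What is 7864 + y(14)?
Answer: 7921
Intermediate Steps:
y(l) = 1 + 4*l
7864 + y(14) = 7864 + (1 + 4*14) = 7864 + (1 + 56) = 7864 + 57 = 7921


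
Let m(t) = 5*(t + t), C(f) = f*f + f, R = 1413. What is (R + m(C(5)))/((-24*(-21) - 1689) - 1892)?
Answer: -1713/3077 ≈ -0.55671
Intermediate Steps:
C(f) = f + f² (C(f) = f² + f = f + f²)
m(t) = 10*t (m(t) = 5*(2*t) = 10*t)
(R + m(C(5)))/((-24*(-21) - 1689) - 1892) = (1413 + 10*(5*(1 + 5)))/((-24*(-21) - 1689) - 1892) = (1413 + 10*(5*6))/((504 - 1689) - 1892) = (1413 + 10*30)/(-1185 - 1892) = (1413 + 300)/(-3077) = 1713*(-1/3077) = -1713/3077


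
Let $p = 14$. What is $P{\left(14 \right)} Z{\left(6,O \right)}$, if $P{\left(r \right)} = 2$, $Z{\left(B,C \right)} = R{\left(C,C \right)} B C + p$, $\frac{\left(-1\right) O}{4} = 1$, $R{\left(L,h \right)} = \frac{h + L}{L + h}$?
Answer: $-20$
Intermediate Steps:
$R{\left(L,h \right)} = 1$ ($R{\left(L,h \right)} = \frac{L + h}{L + h} = 1$)
$O = -4$ ($O = \left(-4\right) 1 = -4$)
$Z{\left(B,C \right)} = 14 + B C$ ($Z{\left(B,C \right)} = 1 B C + 14 = B C + 14 = 14 + B C$)
$P{\left(14 \right)} Z{\left(6,O \right)} = 2 \left(14 + 6 \left(-4\right)\right) = 2 \left(14 - 24\right) = 2 \left(-10\right) = -20$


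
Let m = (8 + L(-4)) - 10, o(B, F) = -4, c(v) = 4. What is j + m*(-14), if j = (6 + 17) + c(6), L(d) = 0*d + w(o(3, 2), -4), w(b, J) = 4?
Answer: -1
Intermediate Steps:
L(d) = 4 (L(d) = 0*d + 4 = 0 + 4 = 4)
j = 27 (j = (6 + 17) + 4 = 23 + 4 = 27)
m = 2 (m = (8 + 4) - 10 = 12 - 10 = 2)
j + m*(-14) = 27 + 2*(-14) = 27 - 28 = -1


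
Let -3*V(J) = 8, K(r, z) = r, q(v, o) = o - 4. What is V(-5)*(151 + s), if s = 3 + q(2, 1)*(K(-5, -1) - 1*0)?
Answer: -1352/3 ≈ -450.67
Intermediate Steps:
q(v, o) = -4 + o
V(J) = -8/3 (V(J) = -⅓*8 = -8/3)
s = 18 (s = 3 + (-4 + 1)*(-5 - 1*0) = 3 - 3*(-5 + 0) = 3 - 3*(-5) = 3 + 15 = 18)
V(-5)*(151 + s) = -8*(151 + 18)/3 = -8/3*169 = -1352/3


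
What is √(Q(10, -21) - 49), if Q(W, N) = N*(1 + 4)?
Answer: I*√154 ≈ 12.41*I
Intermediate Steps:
Q(W, N) = 5*N (Q(W, N) = N*5 = 5*N)
√(Q(10, -21) - 49) = √(5*(-21) - 49) = √(-105 - 49) = √(-154) = I*√154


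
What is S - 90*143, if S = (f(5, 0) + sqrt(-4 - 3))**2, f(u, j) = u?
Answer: -12852 + 10*I*sqrt(7) ≈ -12852.0 + 26.458*I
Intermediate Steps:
S = (5 + I*sqrt(7))**2 (S = (5 + sqrt(-4 - 3))**2 = (5 + sqrt(-7))**2 = (5 + I*sqrt(7))**2 ≈ 18.0 + 26.458*I)
S - 90*143 = (5 + I*sqrt(7))**2 - 90*143 = (5 + I*sqrt(7))**2 - 12870 = -12870 + (5 + I*sqrt(7))**2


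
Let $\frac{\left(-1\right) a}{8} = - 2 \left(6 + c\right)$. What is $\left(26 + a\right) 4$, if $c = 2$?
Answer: $616$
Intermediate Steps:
$a = 128$ ($a = - 8 \left(- 2 \left(6 + 2\right)\right) = - 8 \left(\left(-2\right) 8\right) = \left(-8\right) \left(-16\right) = 128$)
$\left(26 + a\right) 4 = \left(26 + 128\right) 4 = 154 \cdot 4 = 616$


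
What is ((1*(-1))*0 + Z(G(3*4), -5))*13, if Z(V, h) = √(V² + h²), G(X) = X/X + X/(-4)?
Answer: 13*√29 ≈ 70.007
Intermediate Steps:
G(X) = 1 - X/4 (G(X) = 1 + X*(-¼) = 1 - X/4)
((1*(-1))*0 + Z(G(3*4), -5))*13 = ((1*(-1))*0 + √((1 - 3*4/4)² + (-5)²))*13 = (-1*0 + √((1 - ¼*12)² + 25))*13 = (0 + √((1 - 3)² + 25))*13 = (0 + √((-2)² + 25))*13 = (0 + √(4 + 25))*13 = (0 + √29)*13 = √29*13 = 13*√29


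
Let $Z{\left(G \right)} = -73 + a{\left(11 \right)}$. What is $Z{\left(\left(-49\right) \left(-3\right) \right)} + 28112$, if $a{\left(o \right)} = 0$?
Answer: $28039$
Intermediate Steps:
$Z{\left(G \right)} = -73$ ($Z{\left(G \right)} = -73 + 0 = -73$)
$Z{\left(\left(-49\right) \left(-3\right) \right)} + 28112 = -73 + 28112 = 28039$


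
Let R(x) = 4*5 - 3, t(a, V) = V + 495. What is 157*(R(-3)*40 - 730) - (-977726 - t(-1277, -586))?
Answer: 969785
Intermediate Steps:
t(a, V) = 495 + V
R(x) = 17 (R(x) = 20 - 3 = 17)
157*(R(-3)*40 - 730) - (-977726 - t(-1277, -586)) = 157*(17*40 - 730) - (-977726 - (495 - 586)) = 157*(680 - 730) - (-977726 - 1*(-91)) = 157*(-50) - (-977726 + 91) = -7850 - 1*(-977635) = -7850 + 977635 = 969785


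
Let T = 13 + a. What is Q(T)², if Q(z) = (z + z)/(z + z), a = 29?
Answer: 1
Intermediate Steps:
T = 42 (T = 13 + 29 = 42)
Q(z) = 1 (Q(z) = (2*z)/((2*z)) = (2*z)*(1/(2*z)) = 1)
Q(T)² = 1² = 1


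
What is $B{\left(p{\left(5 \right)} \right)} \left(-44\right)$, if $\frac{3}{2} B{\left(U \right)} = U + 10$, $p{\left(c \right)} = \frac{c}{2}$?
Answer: $- \frac{1100}{3} \approx -366.67$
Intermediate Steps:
$p{\left(c \right)} = \frac{c}{2}$ ($p{\left(c \right)} = c \frac{1}{2} = \frac{c}{2}$)
$B{\left(U \right)} = \frac{20}{3} + \frac{2 U}{3}$ ($B{\left(U \right)} = \frac{2 \left(U + 10\right)}{3} = \frac{2 \left(10 + U\right)}{3} = \frac{20}{3} + \frac{2 U}{3}$)
$B{\left(p{\left(5 \right)} \right)} \left(-44\right) = \left(\frac{20}{3} + \frac{2 \cdot \frac{1}{2} \cdot 5}{3}\right) \left(-44\right) = \left(\frac{20}{3} + \frac{2}{3} \cdot \frac{5}{2}\right) \left(-44\right) = \left(\frac{20}{3} + \frac{5}{3}\right) \left(-44\right) = \frac{25}{3} \left(-44\right) = - \frac{1100}{3}$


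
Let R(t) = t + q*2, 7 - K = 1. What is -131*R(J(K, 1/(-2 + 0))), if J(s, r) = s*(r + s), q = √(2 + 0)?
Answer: -4323 - 262*√2 ≈ -4693.5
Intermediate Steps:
K = 6 (K = 7 - 1*1 = 7 - 1 = 6)
q = √2 ≈ 1.4142
R(t) = t + 2*√2 (R(t) = t + √2*2 = t + 2*√2)
-131*R(J(K, 1/(-2 + 0))) = -131*(6*(1/(-2 + 0) + 6) + 2*√2) = -131*(6*(1/(-2) + 6) + 2*√2) = -131*(6*(-½ + 6) + 2*√2) = -131*(6*(11/2) + 2*√2) = -131*(33 + 2*√2) = -4323 - 262*√2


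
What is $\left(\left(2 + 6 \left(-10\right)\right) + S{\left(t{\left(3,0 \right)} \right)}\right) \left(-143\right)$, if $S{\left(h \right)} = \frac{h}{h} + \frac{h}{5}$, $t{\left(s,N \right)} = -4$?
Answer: $\frac{41327}{5} \approx 8265.4$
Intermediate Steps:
$S{\left(h \right)} = 1 + \frac{h}{5}$ ($S{\left(h \right)} = 1 + h \frac{1}{5} = 1 + \frac{h}{5}$)
$\left(\left(2 + 6 \left(-10\right)\right) + S{\left(t{\left(3,0 \right)} \right)}\right) \left(-143\right) = \left(\left(2 + 6 \left(-10\right)\right) + \left(1 + \frac{1}{5} \left(-4\right)\right)\right) \left(-143\right) = \left(\left(2 - 60\right) + \left(1 - \frac{4}{5}\right)\right) \left(-143\right) = \left(-58 + \frac{1}{5}\right) \left(-143\right) = \left(- \frac{289}{5}\right) \left(-143\right) = \frac{41327}{5}$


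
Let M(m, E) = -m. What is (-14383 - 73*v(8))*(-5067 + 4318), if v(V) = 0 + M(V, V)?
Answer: 10335451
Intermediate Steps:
v(V) = -V (v(V) = 0 - V = -V)
(-14383 - 73*v(8))*(-5067 + 4318) = (-14383 - (-73)*8)*(-5067 + 4318) = (-14383 - 73*(-8))*(-749) = (-14383 + 584)*(-749) = -13799*(-749) = 10335451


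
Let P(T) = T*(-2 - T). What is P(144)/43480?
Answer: -2628/5435 ≈ -0.48353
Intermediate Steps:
P(144)/43480 = -1*144*(2 + 144)/43480 = -1*144*146*(1/43480) = -21024*1/43480 = -2628/5435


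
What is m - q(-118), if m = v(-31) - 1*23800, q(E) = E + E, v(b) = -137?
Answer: -23701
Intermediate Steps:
q(E) = 2*E
m = -23937 (m = -137 - 1*23800 = -137 - 23800 = -23937)
m - q(-118) = -23937 - 2*(-118) = -23937 - 1*(-236) = -23937 + 236 = -23701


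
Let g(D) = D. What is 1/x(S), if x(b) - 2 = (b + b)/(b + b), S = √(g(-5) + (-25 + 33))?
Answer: ⅓ ≈ 0.33333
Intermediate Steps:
S = √3 (S = √(-5 + (-25 + 33)) = √(-5 + 8) = √3 ≈ 1.7320)
x(b) = 3 (x(b) = 2 + (b + b)/(b + b) = 2 + (2*b)/((2*b)) = 2 + (2*b)*(1/(2*b)) = 2 + 1 = 3)
1/x(S) = 1/3 = ⅓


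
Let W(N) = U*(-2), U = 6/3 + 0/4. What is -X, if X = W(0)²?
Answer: -16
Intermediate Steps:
U = 2 (U = 6*(⅓) + 0*(¼) = 2 + 0 = 2)
W(N) = -4 (W(N) = 2*(-2) = -4)
X = 16 (X = (-4)² = 16)
-X = -1*16 = -16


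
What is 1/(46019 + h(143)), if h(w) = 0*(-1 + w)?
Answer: 1/46019 ≈ 2.1730e-5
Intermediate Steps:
h(w) = 0
1/(46019 + h(143)) = 1/(46019 + 0) = 1/46019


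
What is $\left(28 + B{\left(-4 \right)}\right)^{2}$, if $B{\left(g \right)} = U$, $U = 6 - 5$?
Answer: $841$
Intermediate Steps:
$U = 1$ ($U = 6 - 5 = 1$)
$B{\left(g \right)} = 1$
$\left(28 + B{\left(-4 \right)}\right)^{2} = \left(28 + 1\right)^{2} = 29^{2} = 841$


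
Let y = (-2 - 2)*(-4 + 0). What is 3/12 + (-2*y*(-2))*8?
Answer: 2049/4 ≈ 512.25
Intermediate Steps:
y = 16 (y = -4*(-4) = 16)
3/12 + (-2*y*(-2))*8 = 3/12 + (-2*16*(-2))*8 = 3*(1/12) - 32*(-2)*8 = 1/4 + 64*8 = 1/4 + 512 = 2049/4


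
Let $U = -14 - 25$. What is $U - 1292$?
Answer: $-1331$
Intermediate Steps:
$U = -39$ ($U = -14 - 25 = -39$)
$U - 1292 = -39 - 1292 = -1331$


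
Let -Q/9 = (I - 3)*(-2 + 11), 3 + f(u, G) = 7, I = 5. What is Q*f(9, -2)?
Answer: -648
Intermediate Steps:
f(u, G) = 4 (f(u, G) = -3 + 7 = 4)
Q = -162 (Q = -9*(5 - 3)*(-2 + 11) = -18*9 = -9*18 = -162)
Q*f(9, -2) = -162*4 = -648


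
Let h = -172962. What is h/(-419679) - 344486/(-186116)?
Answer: 577661881/255258094 ≈ 2.2631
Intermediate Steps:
h/(-419679) - 344486/(-186116) = -172962/(-419679) - 344486/(-186116) = -172962*(-1/419679) - 344486*(-1/186116) = 19218/46631 + 172243/93058 = 577661881/255258094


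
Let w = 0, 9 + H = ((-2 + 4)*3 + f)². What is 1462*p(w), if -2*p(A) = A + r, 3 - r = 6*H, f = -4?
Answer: -24123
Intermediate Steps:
H = -5 (H = -9 + ((-2 + 4)*3 - 4)² = -9 + (2*3 - 4)² = -9 + (6 - 4)² = -9 + 2² = -9 + 4 = -5)
r = 33 (r = 3 - 6*(-5) = 3 - 1*(-30) = 3 + 30 = 33)
p(A) = -33/2 - A/2 (p(A) = -(A + 33)/2 = -(33 + A)/2 = -33/2 - A/2)
1462*p(w) = 1462*(-33/2 - ½*0) = 1462*(-33/2 + 0) = 1462*(-33/2) = -24123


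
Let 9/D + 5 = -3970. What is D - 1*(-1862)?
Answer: 2467147/1325 ≈ 1862.0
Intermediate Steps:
D = -3/1325 (D = 9/(-5 - 3970) = 9/(-3975) = 9*(-1/3975) = -3/1325 ≈ -0.0022641)
D - 1*(-1862) = -3/1325 - 1*(-1862) = -3/1325 + 1862 = 2467147/1325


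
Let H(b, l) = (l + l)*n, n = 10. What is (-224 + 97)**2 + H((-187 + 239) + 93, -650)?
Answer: 3129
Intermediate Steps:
H(b, l) = 20*l (H(b, l) = (l + l)*10 = (2*l)*10 = 20*l)
(-224 + 97)**2 + H((-187 + 239) + 93, -650) = (-224 + 97)**2 + 20*(-650) = (-127)**2 - 13000 = 16129 - 13000 = 3129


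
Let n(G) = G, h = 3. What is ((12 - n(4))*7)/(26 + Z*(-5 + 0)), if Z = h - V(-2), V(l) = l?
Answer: 56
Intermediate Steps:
Z = 5 (Z = 3 - 1*(-2) = 3 + 2 = 5)
((12 - n(4))*7)/(26 + Z*(-5 + 0)) = ((12 - 1*4)*7)/(26 + 5*(-5 + 0)) = ((12 - 4)*7)/(26 + 5*(-5)) = (8*7)/(26 - 25) = 56/1 = 56*1 = 56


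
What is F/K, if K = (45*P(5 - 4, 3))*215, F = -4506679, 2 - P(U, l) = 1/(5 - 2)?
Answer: -4506679/16125 ≈ -279.48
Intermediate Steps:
P(U, l) = 5/3 (P(U, l) = 2 - 1/(5 - 2) = 2 - 1/3 = 2 - 1*⅓ = 2 - ⅓ = 5/3)
K = 16125 (K = (45*(5/3))*215 = 75*215 = 16125)
F/K = -4506679/16125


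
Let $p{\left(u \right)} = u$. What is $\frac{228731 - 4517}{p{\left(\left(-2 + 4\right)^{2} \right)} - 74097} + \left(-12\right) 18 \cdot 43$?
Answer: $- \frac{688399998}{74093} \approx -9291.0$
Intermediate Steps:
$\frac{228731 - 4517}{p{\left(\left(-2 + 4\right)^{2} \right)} - 74097} + \left(-12\right) 18 \cdot 43 = \frac{228731 - 4517}{\left(-2 + 4\right)^{2} - 74097} + \left(-12\right) 18 \cdot 43 = \frac{224214}{2^{2} - 74097} - 9288 = \frac{224214}{4 - 74097} - 9288 = \frac{224214}{-74093} - 9288 = 224214 \left(- \frac{1}{74093}\right) - 9288 = - \frac{224214}{74093} - 9288 = - \frac{688399998}{74093}$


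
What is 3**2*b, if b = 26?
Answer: 234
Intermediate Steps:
3**2*b = 3**2*26 = 9*26 = 234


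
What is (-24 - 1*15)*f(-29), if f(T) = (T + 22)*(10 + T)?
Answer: -5187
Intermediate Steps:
f(T) = (10 + T)*(22 + T) (f(T) = (22 + T)*(10 + T) = (10 + T)*(22 + T))
(-24 - 1*15)*f(-29) = (-24 - 1*15)*(220 + (-29)**2 + 32*(-29)) = (-24 - 15)*(220 + 841 - 928) = -39*133 = -5187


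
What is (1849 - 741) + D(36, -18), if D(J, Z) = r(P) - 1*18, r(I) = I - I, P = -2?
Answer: 1090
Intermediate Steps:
r(I) = 0
D(J, Z) = -18 (D(J, Z) = 0 - 1*18 = 0 - 18 = -18)
(1849 - 741) + D(36, -18) = (1849 - 741) - 18 = 1108 - 18 = 1090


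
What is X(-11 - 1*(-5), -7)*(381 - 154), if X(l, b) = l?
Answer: -1362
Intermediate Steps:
X(-11 - 1*(-5), -7)*(381 - 154) = (-11 - 1*(-5))*(381 - 154) = (-11 + 5)*227 = -6*227 = -1362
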